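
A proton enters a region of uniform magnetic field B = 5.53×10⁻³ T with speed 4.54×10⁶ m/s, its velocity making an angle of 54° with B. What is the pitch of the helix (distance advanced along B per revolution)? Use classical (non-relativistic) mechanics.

v∥ = v cosθ = 4.54×10⁶·cos54° ≈ 2.669×10⁶ m/s.
T = 2πm/(|q|B) = 2π(1.673×10⁻²⁷)/((1.602×10⁻¹⁹)(5.53×10⁻³)) ≈ 1.187×10⁻⁵ s.
pitch = v∥ T = (2.669×10⁶)(1.187×10⁻⁵) ≈ 31.7 m.

p ≈ 31.7 m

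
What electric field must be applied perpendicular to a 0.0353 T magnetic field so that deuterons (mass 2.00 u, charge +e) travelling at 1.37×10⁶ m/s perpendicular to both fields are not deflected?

For straight-line motion qE = qvB, so E = vB.
E = 1.37×10⁶ × 0.0353 = 4.84×10⁴ V/m.

E = 4.84×10⁴ V/m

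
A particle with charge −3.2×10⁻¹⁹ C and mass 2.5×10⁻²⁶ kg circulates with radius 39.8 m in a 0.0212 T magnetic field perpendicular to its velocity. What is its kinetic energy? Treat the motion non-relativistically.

v = |q|Br/m, then KE = ½mv² = (qBr)²/(2m).
v = (3.2×10⁻¹⁹)(0.0212)(39.8)/2.5×10⁻²⁶ ≈ 1.080×10⁷ m/s.
KE = ½(2.5×10⁻²⁶)(1.080×10⁷)² ≈ 1.46×10⁻¹² J = 9.10×10⁶ eV.

KE ≈ 9.10×10⁶ eV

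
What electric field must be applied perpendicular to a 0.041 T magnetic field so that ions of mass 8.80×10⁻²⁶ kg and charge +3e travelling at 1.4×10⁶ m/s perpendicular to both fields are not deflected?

For straight-line motion qE = qvB, so E = vB.
E = 1.4×10⁶ × 0.041 = 5.7×10⁴ V/m.

E = 5.7×10⁴ V/m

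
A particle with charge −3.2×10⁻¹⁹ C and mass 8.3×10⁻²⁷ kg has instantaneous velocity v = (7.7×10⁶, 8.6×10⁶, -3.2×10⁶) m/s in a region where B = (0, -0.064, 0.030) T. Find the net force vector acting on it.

F ≈ (-1.70×10⁻¹⁴, 7.39×10⁻¹⁴, 1.58×10⁻¹³) N

v×B = (5.32×10⁴, -2.31×10⁵, -4.93×10⁵) N/C.
F = q v×B = (−3.2×10⁻¹⁹ C)·(5.32×10⁴, -2.31×10⁵, -4.93×10⁵) = (-1.70×10⁻¹⁴, 7.39×10⁻¹⁴, 1.58×10⁻¹³) N.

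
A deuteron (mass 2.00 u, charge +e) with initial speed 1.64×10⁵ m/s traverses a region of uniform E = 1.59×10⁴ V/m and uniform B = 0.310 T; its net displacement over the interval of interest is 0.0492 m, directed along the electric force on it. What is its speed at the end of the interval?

B does no work; ΔKE = |q|E d.
½mv_f² = ½mv₀² + |q|Ed = ½(3.322×10⁻²⁷)(1.64×10⁵)² + (1.602×10⁻¹⁹)(1.59×10⁴)(0.0492) ≈ 4.467×10⁻¹⁷ J + 1.253×10⁻¹⁶ J ≈ 1.700×10⁻¹⁶ J.
v_f = √(2·1.700×10⁻¹⁶/3.322×10⁻²⁷) ≈ 3.20×10⁵ m/s.

v_f ≈ 3.20×10⁵ m/s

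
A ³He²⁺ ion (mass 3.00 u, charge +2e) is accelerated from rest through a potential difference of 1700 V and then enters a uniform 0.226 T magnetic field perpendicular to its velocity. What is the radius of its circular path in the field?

Acceleration: |q|V = ½mv² ⇒ v = √(2|q|V/m) = √(2·3.204×10⁻¹⁹·1700/4.983×10⁻²⁷) ≈ 4.676×10⁵ m/s.
In the field: r = mv/(|q|B) = (4.983×10⁻²⁷)(4.676×10⁵)/((3.204×10⁻¹⁹)(0.226)) ≈ 0.0322 m.

r ≈ 0.0322 m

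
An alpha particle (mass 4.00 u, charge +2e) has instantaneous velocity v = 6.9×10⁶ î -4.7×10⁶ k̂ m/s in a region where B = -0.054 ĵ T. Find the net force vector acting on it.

v×B = (-2.54×10⁵, 0, -3.73×10⁵) N/C.
F = q v×B = (3.204×10⁻¹⁹ C)·(-2.54×10⁵, 0, -3.73×10⁵) = (-8.13×10⁻¹⁴, 0, -1.19×10⁻¹³) N.

F ≈ (-8.13×10⁻¹⁴, 0, -1.19×10⁻¹³) N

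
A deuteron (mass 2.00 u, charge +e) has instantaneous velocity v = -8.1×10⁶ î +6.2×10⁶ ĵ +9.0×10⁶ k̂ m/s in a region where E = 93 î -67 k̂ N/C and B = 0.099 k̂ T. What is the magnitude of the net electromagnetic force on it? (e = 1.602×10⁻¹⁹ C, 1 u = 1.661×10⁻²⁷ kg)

|F| ≈ 1.62×10⁻¹³ N

v×B = (6.14×10⁵, 8.02×10⁵, 0) N/C.
E + v×B = (6.14×10⁵, 8.02×10⁵, -67.0) N/C.
F = q(E + v×B) = (1.602×10⁻¹⁹ C)·(6.14×10⁵, 8.02×10⁵, -67.0) = (9.83×10⁻¹⁴, 1.28×10⁻¹³, -1.07×10⁻¹⁷) N.
|F| = 1.62×10⁻¹³ N.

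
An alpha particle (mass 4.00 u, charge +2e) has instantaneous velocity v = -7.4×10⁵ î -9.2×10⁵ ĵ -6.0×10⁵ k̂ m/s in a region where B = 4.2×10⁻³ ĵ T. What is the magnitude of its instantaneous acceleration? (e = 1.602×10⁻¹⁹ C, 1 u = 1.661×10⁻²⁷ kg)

v×B = (2520, 0, -3110) N/C.
F = q v×B = (3.204×10⁻¹⁹ C)·(2520, 0, -3110) = (8.07×10⁻¹⁶, 0, -9.96×10⁻¹⁶) N.
|a| = |F|/m = 1.282×10⁻¹⁵/6.644×10⁻²⁷ ≈ 1.93×10¹¹ m/s².

|a| ≈ 1.93×10¹¹ m/s²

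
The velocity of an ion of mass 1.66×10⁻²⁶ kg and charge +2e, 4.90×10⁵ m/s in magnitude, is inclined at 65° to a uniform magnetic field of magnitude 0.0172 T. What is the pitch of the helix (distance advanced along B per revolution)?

v∥ = v cosθ = 4.90×10⁵·cos65° ≈ 2.071×10⁵ m/s.
T = 2πm/(|q|B) = 2π(1.66×10⁻²⁶)/((3.204×10⁻¹⁹)(0.0172)) ≈ 1.893×10⁻⁵ s.
pitch = v∥ T = (2.071×10⁵)(1.893×10⁻⁵) ≈ 3.92 m.

p ≈ 3.92 m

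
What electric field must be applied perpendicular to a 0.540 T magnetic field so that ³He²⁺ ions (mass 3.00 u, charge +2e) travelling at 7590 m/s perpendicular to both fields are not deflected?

For straight-line motion qE = qvB, so E = vB.
E = 7590 × 0.540 = 4100 V/m.

E = 4100 V/m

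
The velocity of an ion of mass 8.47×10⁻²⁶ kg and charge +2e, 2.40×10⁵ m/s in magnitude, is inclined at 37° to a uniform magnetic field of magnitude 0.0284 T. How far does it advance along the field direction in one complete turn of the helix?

v∥ = v cosθ = 2.40×10⁵·cos37° ≈ 1.917×10⁵ m/s.
T = 2πm/(|q|B) = 2π(8.47×10⁻²⁶)/((3.204×10⁻¹⁹)(0.0284)) ≈ 5.849×10⁻⁵ s.
pitch = v∥ T = (1.917×10⁵)(5.849×10⁻⁵) ≈ 11.2 m.

p ≈ 11.2 m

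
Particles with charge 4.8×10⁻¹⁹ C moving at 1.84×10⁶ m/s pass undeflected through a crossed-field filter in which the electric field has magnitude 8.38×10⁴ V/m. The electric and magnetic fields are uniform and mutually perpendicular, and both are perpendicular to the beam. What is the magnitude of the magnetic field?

B = 0.0455 T

Balance of forces in the selector: qE = qvB ⇒ B = E/v.
B = 8.38×10⁴/1.84×10⁶ = 0.0455 T.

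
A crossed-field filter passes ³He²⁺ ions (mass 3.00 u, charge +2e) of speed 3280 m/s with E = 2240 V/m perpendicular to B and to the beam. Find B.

Balance of forces in the selector: qE = qvB ⇒ B = E/v.
B = 2240/3280 = 0.683 T.

B = 0.683 T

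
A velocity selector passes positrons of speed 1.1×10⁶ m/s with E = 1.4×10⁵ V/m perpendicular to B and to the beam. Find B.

Balance of forces in the selector: qE = qvB ⇒ B = E/v.
B = 1.4×10⁵/1.1×10⁶ = 0.13 T.

B = 0.13 T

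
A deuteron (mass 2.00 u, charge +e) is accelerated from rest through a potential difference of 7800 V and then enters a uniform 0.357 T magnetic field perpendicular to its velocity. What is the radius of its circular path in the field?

r ≈ 0.0504 m

Acceleration: |q|V = ½mv² ⇒ v = √(2|q|V/m) = √(2·1.602×10⁻¹⁹·7800/3.322×10⁻²⁷) ≈ 8.673×10⁵ m/s.
In the field: r = mv/(|q|B) = (3.322×10⁻²⁷)(8.673×10⁵)/((1.602×10⁻¹⁹)(0.357)) ≈ 0.0504 m.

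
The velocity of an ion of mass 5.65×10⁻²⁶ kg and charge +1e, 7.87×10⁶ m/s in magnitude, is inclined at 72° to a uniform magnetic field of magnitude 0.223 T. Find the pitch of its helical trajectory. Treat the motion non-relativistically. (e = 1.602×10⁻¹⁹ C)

v∥ = v cosθ = 7.87×10⁶·cos72° ≈ 2.432×10⁶ m/s.
T = 2πm/(|q|B) = 2π(5.65×10⁻²⁶)/((1.602×10⁻¹⁹)(0.223)) ≈ 9.937×10⁻⁶ s.
pitch = v∥ T = (2.432×10⁶)(9.937×10⁻⁶) ≈ 24.2 m.

p ≈ 24.2 m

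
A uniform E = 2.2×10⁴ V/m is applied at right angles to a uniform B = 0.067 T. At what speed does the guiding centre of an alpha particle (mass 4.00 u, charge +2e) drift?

v_d ≈ 3.3×10⁵ m/s

The steady drift has the magnetic force balancing the electric force, so v_d = E/B.
v_d = 2.2×10⁴/0.067 = 3.3×10⁵ m/s.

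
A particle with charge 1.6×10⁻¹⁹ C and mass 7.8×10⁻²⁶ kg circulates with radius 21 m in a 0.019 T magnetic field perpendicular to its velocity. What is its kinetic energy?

KE ≈ 2.6×10⁻¹⁴ J

v = |q|Br/m, then KE = ½mv² = (qBr)²/(2m).
v = (1.6×10⁻¹⁹)(0.019)(21)/7.8×10⁻²⁶ ≈ 8.185×10⁵ m/s.
KE = ½(7.8×10⁻²⁶)(8.185×10⁵)² ≈ 2.6×10⁻¹⁴ J.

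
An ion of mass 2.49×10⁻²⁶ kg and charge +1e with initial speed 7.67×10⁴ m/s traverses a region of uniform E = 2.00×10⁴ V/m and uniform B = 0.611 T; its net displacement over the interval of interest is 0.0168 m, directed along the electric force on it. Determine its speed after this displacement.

v_f ≈ 1.01×10⁵ m/s

B does no work; ΔKE = |q|E d.
½mv_f² = ½mv₀² + |q|Ed = ½(2.49×10⁻²⁶)(7.67×10⁴)² + (1.602×10⁻¹⁹)(2.00×10⁴)(0.0168) ≈ 7.324×10⁻¹⁷ J + 5.383×10⁻¹⁷ J ≈ 1.271×10⁻¹⁶ J.
v_f = √(2·1.271×10⁻¹⁶/2.49×10⁻²⁶) ≈ 1.01×10⁵ m/s.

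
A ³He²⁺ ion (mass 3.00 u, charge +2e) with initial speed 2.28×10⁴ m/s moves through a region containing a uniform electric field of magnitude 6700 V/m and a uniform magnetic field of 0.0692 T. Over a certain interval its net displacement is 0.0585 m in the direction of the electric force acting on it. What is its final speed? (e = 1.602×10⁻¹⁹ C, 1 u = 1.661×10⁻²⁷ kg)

v_f ≈ 2.26×10⁵ m/s

B does no work; ΔKE = |q|E d.
½mv_f² = ½mv₀² + |q|Ed = ½(4.983×10⁻²⁷)(2.28×10⁴)² + (3.204×10⁻¹⁹)(6700)(0.0585) ≈ 1.295×10⁻¹⁸ J + 1.256×10⁻¹⁶ J ≈ 1.269×10⁻¹⁶ J.
v_f = √(2·1.269×10⁻¹⁶/4.983×10⁻²⁷) ≈ 2.26×10⁵ m/s.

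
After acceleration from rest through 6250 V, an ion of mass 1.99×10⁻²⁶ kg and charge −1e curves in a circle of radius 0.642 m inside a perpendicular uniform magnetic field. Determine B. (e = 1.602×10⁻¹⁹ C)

v = √(2|q|V/m) = √(2·1.602×10⁻¹⁹·6250/1.99×10⁻²⁶) ≈ 3.172×10⁵ m/s.
B = mv/(|q|r) = (1.99×10⁻²⁶)(3.172×10⁵)/((1.602×10⁻¹⁹)(0.642)) ≈ 0.0614 T.

B ≈ 0.0614 T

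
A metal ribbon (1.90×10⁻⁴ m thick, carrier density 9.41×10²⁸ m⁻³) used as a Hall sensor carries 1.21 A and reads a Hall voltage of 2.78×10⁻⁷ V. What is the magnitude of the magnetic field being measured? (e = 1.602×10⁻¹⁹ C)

From V_H = IB/(n e t), B = V_H n e t / I.
B = (2.78×10⁻⁷)(9.41×10²⁸)(1.602×10⁻¹⁹)(1.90×10⁻⁴)/1.21 ≈ 0.658 T.

B ≈ 0.658 T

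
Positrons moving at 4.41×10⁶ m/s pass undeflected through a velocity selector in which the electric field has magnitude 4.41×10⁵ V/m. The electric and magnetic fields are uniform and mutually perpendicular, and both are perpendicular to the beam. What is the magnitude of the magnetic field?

B = 0.100 T

Balance of forces in the selector: qE = qvB ⇒ B = E/v.
B = 4.41×10⁵/4.41×10⁶ = 0.100 T.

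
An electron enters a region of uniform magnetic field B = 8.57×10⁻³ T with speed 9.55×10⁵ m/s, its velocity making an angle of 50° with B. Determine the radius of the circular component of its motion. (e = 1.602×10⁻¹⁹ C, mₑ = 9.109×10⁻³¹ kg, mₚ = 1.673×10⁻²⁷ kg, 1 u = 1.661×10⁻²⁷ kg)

r ≈ 4.85×10⁻⁴ m

v⊥ = v sinθ = 9.55×10⁵·sin50° ≈ 7.316×10⁵ m/s.
r = m v⊥/(|q|B) = (9.109×10⁻³¹)(7.316×10⁵)/((1.602×10⁻¹⁹)(8.57×10⁻³)) ≈ 4.85×10⁻⁴ m.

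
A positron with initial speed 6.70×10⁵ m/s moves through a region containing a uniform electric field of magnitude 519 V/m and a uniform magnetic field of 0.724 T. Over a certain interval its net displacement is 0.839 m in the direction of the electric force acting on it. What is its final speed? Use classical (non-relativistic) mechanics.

B does no work; ΔKE = |q|E d.
½mv_f² = ½mv₀² + |q|Ed = ½(9.109×10⁻³¹)(6.70×10⁵)² + (1.602×10⁻¹⁹)(519)(0.839) ≈ 2.045×10⁻¹⁹ J + 6.976×10⁻¹⁷ J ≈ 6.996×10⁻¹⁷ J.
v_f = √(2·6.996×10⁻¹⁷/9.109×10⁻³¹) ≈ 1.24×10⁷ m/s.

v_f ≈ 1.24×10⁷ m/s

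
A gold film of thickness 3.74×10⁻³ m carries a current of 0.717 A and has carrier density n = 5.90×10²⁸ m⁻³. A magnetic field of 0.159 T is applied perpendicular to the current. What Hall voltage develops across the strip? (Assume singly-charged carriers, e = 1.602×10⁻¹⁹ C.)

V_H = IB/(n e t).
V_H = (0.717)(0.159)/((5.90×10²⁸)(1.602×10⁻¹⁹)(3.74×10⁻³)) ≈ 3.23×10⁻⁹ V.

V_H ≈ 3.23×10⁻⁹ V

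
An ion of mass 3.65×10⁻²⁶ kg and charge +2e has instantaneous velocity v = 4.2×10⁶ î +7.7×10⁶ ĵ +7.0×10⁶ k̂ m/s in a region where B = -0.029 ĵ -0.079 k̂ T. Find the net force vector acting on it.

F ≈ (-1.30×10⁻¹³, 1.06×10⁻¹³, -3.90×10⁻¹⁴) N

v×B = (-4.05×10⁵, 3.32×10⁵, -1.22×10⁵) N/C.
F = q v×B = (3.204×10⁻¹⁹ C)·(-4.05×10⁵, 3.32×10⁵, -1.22×10⁵) = (-1.30×10⁻¹³, 1.06×10⁻¹³, -3.90×10⁻¹⁴) N.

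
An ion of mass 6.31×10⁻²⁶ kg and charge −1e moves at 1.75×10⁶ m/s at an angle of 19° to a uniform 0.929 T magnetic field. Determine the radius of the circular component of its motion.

v⊥ = v sinθ = 1.75×10⁶·sin19° ≈ 5.697×10⁵ m/s.
r = m v⊥/(|q|B) = (6.31×10⁻²⁶)(5.697×10⁵)/((1.602×10⁻¹⁹)(0.929)) ≈ 0.242 m.

r ≈ 0.242 m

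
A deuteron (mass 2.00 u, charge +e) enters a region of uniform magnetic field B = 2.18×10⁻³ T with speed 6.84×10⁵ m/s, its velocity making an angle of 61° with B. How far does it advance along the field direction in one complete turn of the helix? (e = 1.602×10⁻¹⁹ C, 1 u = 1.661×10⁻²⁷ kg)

p ≈ 19.8 m

v∥ = v cosθ = 6.84×10⁵·cos61° ≈ 3.316×10⁵ m/s.
T = 2πm/(|q|B) = 2π(3.322×10⁻²⁷)/((1.602×10⁻¹⁹)(2.18×10⁻³)) ≈ 5.977×10⁻⁵ s.
pitch = v∥ T = (3.316×10⁵)(5.977×10⁻⁵) ≈ 19.8 m.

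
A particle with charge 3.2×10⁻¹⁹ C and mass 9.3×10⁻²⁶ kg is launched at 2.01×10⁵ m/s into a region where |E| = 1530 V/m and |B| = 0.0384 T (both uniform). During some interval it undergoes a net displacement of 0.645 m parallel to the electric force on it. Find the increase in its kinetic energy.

The magnetic force is always ⟂ v and does no work; only the electric force changes KE.
ΔKE = F_E · d = |q|E d = (3.2×10⁻¹⁹)(1530)(0.645) ≈ 3.16×10⁻¹⁶ J.

ΔKE ≈ 3.16×10⁻¹⁶ J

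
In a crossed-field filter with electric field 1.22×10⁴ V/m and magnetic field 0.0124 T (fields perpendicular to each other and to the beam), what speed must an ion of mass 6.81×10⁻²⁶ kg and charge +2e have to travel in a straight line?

v = 9.84×10⁵ m/s

Zero net Lorentz force requires |qE| = |q v×B|, i.e. E = vB.
v = E/B = 1.22×10⁴/0.0124 = 9.84×10⁵ m/s.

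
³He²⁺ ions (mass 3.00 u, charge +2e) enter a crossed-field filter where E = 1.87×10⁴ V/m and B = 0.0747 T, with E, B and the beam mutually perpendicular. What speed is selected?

Straight-line motion ⇒ electric and magnetic forces cancel, so E = vB.
v = E/B = 1.87×10⁴/0.0747 = 2.50×10⁵ m/s.

v = 2.50×10⁵ m/s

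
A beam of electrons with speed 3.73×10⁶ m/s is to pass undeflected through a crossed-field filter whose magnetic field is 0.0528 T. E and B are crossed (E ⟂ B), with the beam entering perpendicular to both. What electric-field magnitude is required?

E = 1.97×10⁵ V/m

For straight-line motion qE = qvB, so E = vB.
E = 3.73×10⁶ × 0.0528 = 1.97×10⁵ V/m.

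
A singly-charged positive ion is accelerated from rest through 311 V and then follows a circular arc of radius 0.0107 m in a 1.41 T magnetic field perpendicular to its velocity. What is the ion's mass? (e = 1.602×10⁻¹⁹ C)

m ≈ 5.86×10⁻²⁶ kg

Combine |q|V = ½mv² and r = mv/(|q|B): eliminate v to get m = qB²r²/(2V).
m = (1.602×10⁻¹⁹)(1.41)²(0.0107)²/(2·311) ≈ 5.86×10⁻²⁶ kg.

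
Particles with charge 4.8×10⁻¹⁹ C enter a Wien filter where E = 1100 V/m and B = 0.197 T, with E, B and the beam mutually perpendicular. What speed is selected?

v = 5580 m/s

Zero net Lorentz force requires |qE| = |q v×B|, i.e. E = vB.
v = E/B = 1100/0.197 = 5580 m/s.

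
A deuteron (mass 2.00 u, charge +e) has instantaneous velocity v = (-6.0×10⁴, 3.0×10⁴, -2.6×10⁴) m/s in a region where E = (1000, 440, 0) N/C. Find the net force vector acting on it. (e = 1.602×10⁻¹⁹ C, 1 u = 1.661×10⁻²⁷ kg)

F ≈ (1.60×10⁻¹⁶, 7.05×10⁻¹⁷, 0) N

Only an electric field acts, so F = qE = (1.602×10⁻¹⁹ C)·(1000, 440, 0) = (1.60×10⁻¹⁶, 7.05×10⁻¹⁷, 0) N.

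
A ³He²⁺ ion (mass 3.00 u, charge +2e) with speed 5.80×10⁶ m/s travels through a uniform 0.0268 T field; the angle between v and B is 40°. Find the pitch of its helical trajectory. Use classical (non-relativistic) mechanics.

p ≈ 16.2 m

v∥ = v cosθ = 5.80×10⁶·cos40° ≈ 4.443×10⁶ m/s.
T = 2πm/(|q|B) = 2π(4.983×10⁻²⁷)/((3.204×10⁻¹⁹)(0.0268)) ≈ 3.646×10⁻⁶ s.
pitch = v∥ T = (4.443×10⁶)(3.646×10⁻⁶) ≈ 16.2 m.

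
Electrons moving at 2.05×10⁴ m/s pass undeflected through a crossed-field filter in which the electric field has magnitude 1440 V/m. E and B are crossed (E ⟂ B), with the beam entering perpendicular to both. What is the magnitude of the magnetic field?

B = 0.0702 T

Balance of forces in the selector: qE = qvB ⇒ B = E/v.
B = 1440/2.05×10⁴ = 0.0702 T.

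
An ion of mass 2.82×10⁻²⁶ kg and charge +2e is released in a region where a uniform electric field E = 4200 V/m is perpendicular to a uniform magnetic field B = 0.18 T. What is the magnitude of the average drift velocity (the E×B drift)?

v_d ≈ 2.3×10⁴ m/s

The E×B drift speed is v_d = E/B.
v_d = 4200/0.18 = 2.3×10⁴ m/s.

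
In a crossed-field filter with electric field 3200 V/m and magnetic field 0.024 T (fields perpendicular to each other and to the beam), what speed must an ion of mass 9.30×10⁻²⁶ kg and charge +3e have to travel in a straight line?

Straight-line motion ⇒ electric and magnetic forces cancel, so E = vB.
v = E/B = 3200/0.024 = 1.3×10⁵ m/s.
The result is independent of the particle's charge and mass.

v = 1.3×10⁵ m/s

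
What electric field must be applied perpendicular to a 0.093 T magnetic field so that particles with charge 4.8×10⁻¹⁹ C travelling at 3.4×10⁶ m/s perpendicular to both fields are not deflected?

E = 3.2×10⁵ V/m

For straight-line motion qE = qvB, so E = vB.
E = 3.4×10⁶ × 0.093 = 3.2×10⁵ V/m.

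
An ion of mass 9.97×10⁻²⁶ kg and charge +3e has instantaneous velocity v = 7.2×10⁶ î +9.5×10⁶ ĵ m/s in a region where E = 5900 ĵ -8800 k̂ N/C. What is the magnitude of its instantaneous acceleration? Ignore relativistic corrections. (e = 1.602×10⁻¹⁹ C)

Only an electric field acts, so F = qE = (4.806×10⁻¹⁹ C)·(0, 5900, -8800) = (0, 2.84×10⁻¹⁵, -4.23×10⁻¹⁵) N.
|a| = |F|/m = 5.092×10⁻¹⁵/9.97×10⁻²⁶ ≈ 5.11×10¹⁰ m/s².

|a| ≈ 5.11×10¹⁰ m/s²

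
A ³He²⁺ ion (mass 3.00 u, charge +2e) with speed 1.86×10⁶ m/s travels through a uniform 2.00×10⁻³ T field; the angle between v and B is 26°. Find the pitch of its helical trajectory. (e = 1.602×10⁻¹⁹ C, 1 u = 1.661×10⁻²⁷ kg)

p ≈ 81.7 m

v∥ = v cosθ = 1.86×10⁶·cos26° ≈ 1.672×10⁶ m/s.
T = 2πm/(|q|B) = 2π(4.983×10⁻²⁷)/((3.204×10⁻¹⁹)(2.00×10⁻³)) ≈ 4.886×10⁻⁵ s.
pitch = v∥ T = (1.672×10⁶)(4.886×10⁻⁵) ≈ 81.7 m.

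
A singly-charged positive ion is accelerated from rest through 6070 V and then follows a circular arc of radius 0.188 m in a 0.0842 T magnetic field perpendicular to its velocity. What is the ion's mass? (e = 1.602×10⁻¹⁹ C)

m ≈ 3.31×10⁻²⁷ kg

Combine |q|V = ½mv² and r = mv/(|q|B): eliminate v to get m = qB²r²/(2V).
m = (1.602×10⁻¹⁹)(0.0842)²(0.188)²/(2·6070) ≈ 3.31×10⁻²⁷ kg.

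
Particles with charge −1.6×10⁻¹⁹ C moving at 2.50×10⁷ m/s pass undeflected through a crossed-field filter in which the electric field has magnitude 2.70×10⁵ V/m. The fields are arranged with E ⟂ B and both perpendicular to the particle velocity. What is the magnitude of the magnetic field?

Balance of forces in the selector: qE = qvB ⇒ B = E/v.
B = 2.70×10⁵/2.50×10⁷ = 0.0108 T.

B = 0.0108 T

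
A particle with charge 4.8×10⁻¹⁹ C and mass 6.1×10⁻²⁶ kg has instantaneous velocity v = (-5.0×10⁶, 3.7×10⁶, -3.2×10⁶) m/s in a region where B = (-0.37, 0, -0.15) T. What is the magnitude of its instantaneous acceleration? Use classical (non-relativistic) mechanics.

|a| ≈ 1.21×10¹³ m/s²

v×B = (-5.55×10⁵, 4.34×10⁵, 1.37×10⁶) N/C.
F = q v×B = (4.8×10⁻¹⁹ C)·(-5.55×10⁵, 4.34×10⁵, 1.37×10⁶) = (-2.66×10⁻¹³, 2.08×10⁻¹³, 6.57×10⁻¹³) N.
|a| = |F|/m = 7.390×10⁻¹³/6.1×10⁻²⁶ ≈ 1.21×10¹³ m/s².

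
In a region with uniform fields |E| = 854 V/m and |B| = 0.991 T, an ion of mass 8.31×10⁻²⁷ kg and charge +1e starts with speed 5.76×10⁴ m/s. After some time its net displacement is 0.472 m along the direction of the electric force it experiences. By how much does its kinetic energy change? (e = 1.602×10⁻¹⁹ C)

The magnetic force is always ⟂ v and does no work; only the electric force changes KE.
ΔKE = F_E · d = |q|E d = (1.602×10⁻¹⁹)(854)(0.472) ≈ 6.46×10⁻¹⁷ J.

ΔKE ≈ 6.46×10⁻¹⁷ J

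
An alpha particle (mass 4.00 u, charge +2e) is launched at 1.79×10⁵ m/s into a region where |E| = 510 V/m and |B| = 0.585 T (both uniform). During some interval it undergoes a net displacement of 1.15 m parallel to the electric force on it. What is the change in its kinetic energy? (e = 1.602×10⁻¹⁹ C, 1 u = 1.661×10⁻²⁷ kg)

ΔKE ≈ 1.88×10⁻¹⁶ J

The magnetic force is always ⟂ v and does no work; only the electric force changes KE.
ΔKE = F_E · d = |q|E d = (3.204×10⁻¹⁹)(510)(1.15) ≈ 1.88×10⁻¹⁶ J.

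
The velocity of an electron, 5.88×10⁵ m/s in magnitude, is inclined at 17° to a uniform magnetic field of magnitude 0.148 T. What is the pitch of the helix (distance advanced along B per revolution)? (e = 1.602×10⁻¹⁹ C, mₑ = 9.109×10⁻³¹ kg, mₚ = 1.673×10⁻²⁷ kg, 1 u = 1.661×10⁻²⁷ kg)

v∥ = v cosθ = 5.88×10⁵·cos17° ≈ 5.623×10⁵ m/s.
T = 2πm/(|q|B) = 2π(9.109×10⁻³¹)/((1.602×10⁻¹⁹)(0.148)) ≈ 2.414×10⁻¹⁰ s.
pitch = v∥ T = (5.623×10⁵)(2.414×10⁻¹⁰) ≈ 1.36×10⁻⁴ m.

p ≈ 1.36×10⁻⁴ m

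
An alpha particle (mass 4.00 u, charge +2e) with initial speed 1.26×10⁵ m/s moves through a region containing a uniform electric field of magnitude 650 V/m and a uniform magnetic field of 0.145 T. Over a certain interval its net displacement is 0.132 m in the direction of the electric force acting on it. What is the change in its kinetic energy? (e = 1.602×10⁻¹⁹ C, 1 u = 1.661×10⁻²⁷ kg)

ΔKE ≈ 2.75×10⁻¹⁷ J

The magnetic force is always ⟂ v and does no work; only the electric force changes KE.
ΔKE = F_E · d = |q|E d = (3.204×10⁻¹⁹)(650)(0.132) ≈ 2.75×10⁻¹⁷ J.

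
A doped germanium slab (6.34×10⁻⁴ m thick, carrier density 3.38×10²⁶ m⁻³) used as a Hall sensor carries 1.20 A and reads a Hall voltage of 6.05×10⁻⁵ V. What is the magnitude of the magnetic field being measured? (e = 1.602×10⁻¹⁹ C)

From V_H = IB/(n e t), B = V_H n e t / I.
B = (6.05×10⁻⁵)(3.38×10²⁶)(1.602×10⁻¹⁹)(6.34×10⁻⁴)/1.20 ≈ 1.73 T.

B ≈ 1.73 T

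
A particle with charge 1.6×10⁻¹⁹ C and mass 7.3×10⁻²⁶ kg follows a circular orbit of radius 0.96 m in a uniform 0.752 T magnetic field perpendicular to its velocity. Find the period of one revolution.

T ≈ 3.81×10⁻⁶ s

The cyclotron period depends only on m, q, B: T = 2πm/(|q|B).
T = 2π(7.3×10⁻²⁶)/((1.6×10⁻¹⁹)(0.752)) ≈ 3.81×10⁻⁶ s.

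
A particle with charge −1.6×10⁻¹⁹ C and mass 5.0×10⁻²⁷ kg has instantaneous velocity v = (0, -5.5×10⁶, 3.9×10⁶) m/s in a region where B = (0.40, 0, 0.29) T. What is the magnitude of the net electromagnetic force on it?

v×B = (-1.60×10⁶, 1.56×10⁶, 2.20×10⁶) N/C.
F = q v×B = (−1.6×10⁻¹⁹ C)·(-1.60×10⁶, 1.56×10⁶, 2.20×10⁶) = (2.55×10⁻¹³, -2.50×10⁻¹³, -3.52×10⁻¹³) N.
|F| = 5.01×10⁻¹³ N.

|F| ≈ 5.01×10⁻¹³ N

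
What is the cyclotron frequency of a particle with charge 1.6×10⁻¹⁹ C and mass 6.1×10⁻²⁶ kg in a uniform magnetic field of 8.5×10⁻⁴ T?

f ≈ 350 Hz

f = |q|B/(2πm).
f = (1.6×10⁻¹⁹)(8.5×10⁻⁴)/(2π·6.1×10⁻²⁶) ≈ 350 Hz.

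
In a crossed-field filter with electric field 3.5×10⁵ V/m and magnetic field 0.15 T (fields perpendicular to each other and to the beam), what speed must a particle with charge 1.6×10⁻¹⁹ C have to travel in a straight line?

v = 2.3×10⁶ m/s

For undeflected motion the electric and magnetic forces balance: qE = qvB.
v = E/B = 3.5×10⁵/0.15 = 2.3×10⁶ m/s.
The result is independent of the particle's charge and mass.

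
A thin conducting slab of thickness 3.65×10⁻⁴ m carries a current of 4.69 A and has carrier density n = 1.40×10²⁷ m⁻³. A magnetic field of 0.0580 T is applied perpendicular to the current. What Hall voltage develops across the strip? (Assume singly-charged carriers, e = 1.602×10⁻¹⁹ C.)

V_H ≈ 3.32×10⁻⁶ V

V_H = IB/(n e t).
V_H = (4.69)(0.0580)/((1.40×10²⁷)(1.602×10⁻¹⁹)(3.65×10⁻⁴)) ≈ 3.32×10⁻⁶ V.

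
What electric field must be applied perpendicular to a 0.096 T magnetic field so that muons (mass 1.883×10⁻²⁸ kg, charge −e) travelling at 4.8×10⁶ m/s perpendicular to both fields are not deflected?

For straight-line motion qE = qvB, so E = vB.
E = 4.8×10⁶ × 0.096 = 4.6×10⁵ V/m.

E = 4.6×10⁵ V/m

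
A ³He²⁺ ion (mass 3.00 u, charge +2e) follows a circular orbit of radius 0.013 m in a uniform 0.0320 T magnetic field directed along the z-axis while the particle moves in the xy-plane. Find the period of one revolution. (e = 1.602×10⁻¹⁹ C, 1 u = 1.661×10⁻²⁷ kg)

The cyclotron period depends only on m, q, B: T = 2πm/(|q|B).
T = 2π(4.983×10⁻²⁷)/((3.204×10⁻¹⁹)(0.0320)) ≈ 3.05×10⁻⁶ s.

T ≈ 3.05×10⁻⁶ s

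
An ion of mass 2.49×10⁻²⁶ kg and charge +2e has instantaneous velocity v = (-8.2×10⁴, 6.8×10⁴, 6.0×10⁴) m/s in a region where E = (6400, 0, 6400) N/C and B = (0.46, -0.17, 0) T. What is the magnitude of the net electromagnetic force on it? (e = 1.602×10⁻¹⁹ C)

|F| ≈ 1.09×10⁻¹⁴ N

v×B = (1.02×10⁴, 2.76×10⁴, -1.73×10⁴) N/C.
E + v×B = (1.66×10⁴, 2.76×10⁴, -1.09×10⁴) N/C.
F = q(E + v×B) = (3.204×10⁻¹⁹ C)·(1.66×10⁴, 2.76×10⁴, -1.09×10⁴) = (5.32×10⁻¹⁵, 8.84×10⁻¹⁵, -3.51×10⁻¹⁵) N.
|F| = 1.09×10⁻¹⁴ N.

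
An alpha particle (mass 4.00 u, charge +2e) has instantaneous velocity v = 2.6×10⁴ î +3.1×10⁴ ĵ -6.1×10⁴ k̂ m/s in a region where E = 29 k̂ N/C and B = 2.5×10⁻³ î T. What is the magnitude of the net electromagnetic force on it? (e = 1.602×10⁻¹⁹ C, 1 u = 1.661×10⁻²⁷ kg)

|F| ≈ 5.13×10⁻¹⁷ N

v×B = (0, -152, -77.5) N/C.
E + v×B = (0, -152, -48.5) N/C.
F = q(E + v×B) = (3.204×10⁻¹⁹ C)·(0, -152, -48.5) = (0, -4.89×10⁻¹⁷, -1.55×10⁻¹⁷) N.
|F| = 5.13×10⁻¹⁷ N.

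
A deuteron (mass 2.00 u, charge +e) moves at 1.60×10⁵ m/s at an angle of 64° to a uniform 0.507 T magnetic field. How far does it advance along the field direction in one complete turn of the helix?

p ≈ 0.0180 m

v∥ = v cosθ = 1.60×10⁵·cos64° ≈ 7.014×10⁴ m/s.
T = 2πm/(|q|B) = 2π(3.322×10⁻²⁷)/((1.602×10⁻¹⁹)(0.507)) ≈ 2.570×10⁻⁷ s.
pitch = v∥ T = (7.014×10⁴)(2.570×10⁻⁷) ≈ 0.0180 m.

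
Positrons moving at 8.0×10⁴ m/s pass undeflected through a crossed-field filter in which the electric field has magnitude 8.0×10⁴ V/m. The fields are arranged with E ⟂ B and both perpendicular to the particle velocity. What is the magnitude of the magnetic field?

Balance of forces in the selector: qE = qvB ⇒ B = E/v.
B = 8.0×10⁴/8.0×10⁴ = 1.0 T.

B = 1.0 T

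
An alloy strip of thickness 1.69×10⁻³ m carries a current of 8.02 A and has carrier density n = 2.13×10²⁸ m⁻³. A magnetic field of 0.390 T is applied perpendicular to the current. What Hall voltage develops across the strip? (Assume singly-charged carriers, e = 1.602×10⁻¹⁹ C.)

V_H = IB/(n e t).
V_H = (8.02)(0.390)/((2.13×10²⁸)(1.602×10⁻¹⁹)(1.69×10⁻³)) ≈ 5.42×10⁻⁷ V.

V_H ≈ 5.42×10⁻⁷ V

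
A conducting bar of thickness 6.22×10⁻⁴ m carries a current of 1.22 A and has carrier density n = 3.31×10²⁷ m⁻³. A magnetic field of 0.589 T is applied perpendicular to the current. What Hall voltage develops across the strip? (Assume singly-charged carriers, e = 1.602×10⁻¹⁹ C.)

V_H = IB/(n e t).
V_H = (1.22)(0.589)/((3.31×10²⁷)(1.602×10⁻¹⁹)(6.22×10⁻⁴)) ≈ 2.18×10⁻⁶ V.

V_H ≈ 2.18×10⁻⁶ V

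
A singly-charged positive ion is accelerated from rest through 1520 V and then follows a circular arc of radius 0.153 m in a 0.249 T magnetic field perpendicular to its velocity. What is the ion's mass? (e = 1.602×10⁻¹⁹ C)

Combine |q|V = ½mv² and r = mv/(|q|B): eliminate v to get m = qB²r²/(2V).
m = (1.602×10⁻¹⁹)(0.249)²(0.153)²/(2·1520) ≈ 7.65×10⁻²⁶ kg.

m ≈ 7.65×10⁻²⁶ kg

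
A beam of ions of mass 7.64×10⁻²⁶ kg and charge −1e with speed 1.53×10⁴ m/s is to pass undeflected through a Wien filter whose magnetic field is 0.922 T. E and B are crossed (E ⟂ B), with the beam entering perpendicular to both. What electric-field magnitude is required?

E = 1.41×10⁴ V/m

For straight-line motion qE = qvB, so E = vB.
E = 1.53×10⁴ × 0.922 = 1.41×10⁴ V/m.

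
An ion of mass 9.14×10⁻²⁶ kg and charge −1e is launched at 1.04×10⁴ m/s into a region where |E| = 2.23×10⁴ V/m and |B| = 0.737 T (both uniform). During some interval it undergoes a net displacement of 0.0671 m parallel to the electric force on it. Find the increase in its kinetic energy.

The magnetic force is always ⟂ v and does no work; only the electric force changes KE.
ΔKE = F_E · d = |q|E d = (1.602×10⁻¹⁹)(2.23×10⁴)(0.0671) ≈ 2.40×10⁻¹⁶ J.

ΔKE ≈ 2.40×10⁻¹⁶ J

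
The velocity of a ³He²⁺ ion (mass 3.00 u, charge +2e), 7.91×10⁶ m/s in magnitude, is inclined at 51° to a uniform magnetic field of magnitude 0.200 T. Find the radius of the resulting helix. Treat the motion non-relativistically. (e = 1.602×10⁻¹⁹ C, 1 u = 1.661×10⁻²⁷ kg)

r ≈ 0.478 m

v⊥ = v sinθ = 7.91×10⁶·sin51° ≈ 6.147×10⁶ m/s.
r = m v⊥/(|q|B) = (4.983×10⁻²⁷)(6.147×10⁶)/((3.204×10⁻¹⁹)(0.200)) ≈ 0.478 m.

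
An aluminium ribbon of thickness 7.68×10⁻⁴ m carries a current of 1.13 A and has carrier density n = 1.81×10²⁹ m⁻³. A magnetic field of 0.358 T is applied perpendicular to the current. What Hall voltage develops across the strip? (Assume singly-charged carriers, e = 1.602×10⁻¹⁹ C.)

V_H = IB/(n e t).
V_H = (1.13)(0.358)/((1.81×10²⁹)(1.602×10⁻¹⁹)(7.68×10⁻⁴)) ≈ 1.82×10⁻⁸ V.

V_H ≈ 1.82×10⁻⁸ V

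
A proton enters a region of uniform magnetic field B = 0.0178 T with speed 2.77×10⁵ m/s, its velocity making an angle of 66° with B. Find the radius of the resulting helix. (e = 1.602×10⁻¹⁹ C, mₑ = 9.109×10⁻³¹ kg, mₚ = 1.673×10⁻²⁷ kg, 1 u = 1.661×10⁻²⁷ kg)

v⊥ = v sinθ = 2.77×10⁵·sin66° ≈ 2.531×10⁵ m/s.
r = m v⊥/(|q|B) = (1.673×10⁻²⁷)(2.531×10⁵)/((1.602×10⁻¹⁹)(0.0178)) ≈ 0.148 m.

r ≈ 0.148 m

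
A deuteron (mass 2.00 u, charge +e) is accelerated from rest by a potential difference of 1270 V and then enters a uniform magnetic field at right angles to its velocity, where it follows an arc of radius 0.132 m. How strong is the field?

v = √(2|q|V/m) = √(2·1.602×10⁻¹⁹·1270/3.322×10⁻²⁷) ≈ 3.500×10⁵ m/s.
B = mv/(|q|r) = (3.322×10⁻²⁷)(3.500×10⁵)/((1.602×10⁻¹⁹)(0.132)) ≈ 0.0550 T.

B ≈ 0.0550 T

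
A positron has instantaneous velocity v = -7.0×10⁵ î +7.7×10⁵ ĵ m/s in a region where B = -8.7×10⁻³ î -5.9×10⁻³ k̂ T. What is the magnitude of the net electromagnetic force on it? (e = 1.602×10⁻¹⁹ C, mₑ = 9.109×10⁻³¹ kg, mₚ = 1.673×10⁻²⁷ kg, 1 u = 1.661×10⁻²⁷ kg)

|F| ≈ 1.46×10⁻¹⁵ N

v×B = (-4540, -4130, 6700) N/C.
F = q v×B = (1.602×10⁻¹⁹ C)·(-4540, -4130, 6700) = (-7.28×10⁻¹⁶, -6.62×10⁻¹⁶, 1.07×10⁻¹⁵) N.
|F| = 1.46×10⁻¹⁵ N.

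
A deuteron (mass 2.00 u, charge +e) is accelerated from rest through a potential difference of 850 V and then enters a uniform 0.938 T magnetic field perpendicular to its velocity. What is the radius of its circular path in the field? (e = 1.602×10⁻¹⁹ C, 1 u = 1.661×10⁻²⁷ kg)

Acceleration: |q|V = ½mv² ⇒ v = √(2|q|V/m) = √(2·1.602×10⁻¹⁹·850/3.322×10⁻²⁷) ≈ 2.863×10⁵ m/s.
In the field: r = mv/(|q|B) = (3.322×10⁻²⁷)(2.863×10⁵)/((1.602×10⁻¹⁹)(0.938)) ≈ 6.33×10⁻³ m.

r ≈ 6.33×10⁻³ m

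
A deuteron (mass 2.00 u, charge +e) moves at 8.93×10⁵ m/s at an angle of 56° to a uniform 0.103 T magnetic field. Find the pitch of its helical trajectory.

p ≈ 0.632 m

v∥ = v cosθ = 8.93×10⁵·cos56° ≈ 4.994×10⁵ m/s.
T = 2πm/(|q|B) = 2π(3.322×10⁻²⁷)/((1.602×10⁻¹⁹)(0.103)) ≈ 1.265×10⁻⁶ s.
pitch = v∥ T = (4.994×10⁵)(1.265×10⁻⁶) ≈ 0.632 m.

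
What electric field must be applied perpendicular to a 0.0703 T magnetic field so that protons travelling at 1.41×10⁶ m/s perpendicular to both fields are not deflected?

E = 9.91×10⁴ V/m

For straight-line motion qE = qvB, so E = vB.
E = 1.41×10⁶ × 0.0703 = 9.91×10⁴ V/m.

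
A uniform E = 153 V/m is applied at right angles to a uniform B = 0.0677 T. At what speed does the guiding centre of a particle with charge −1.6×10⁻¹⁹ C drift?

v_d ≈ 2260 m/s

The E×B drift speed is v_d = E/B.
v_d = 153/0.0677 = 2260 m/s.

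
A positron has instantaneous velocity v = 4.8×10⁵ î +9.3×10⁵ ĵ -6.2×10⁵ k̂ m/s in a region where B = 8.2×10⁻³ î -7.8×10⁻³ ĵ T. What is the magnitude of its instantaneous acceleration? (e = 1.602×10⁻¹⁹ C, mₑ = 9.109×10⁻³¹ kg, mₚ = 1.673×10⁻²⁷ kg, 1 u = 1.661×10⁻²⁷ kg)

v×B = (-4840, -5080, -1.14×10⁴) N/C.
F = q v×B = (1.602×10⁻¹⁹ C)·(-4840, -5080, -1.14×10⁴) = (-7.75×10⁻¹⁶, -8.14×10⁻¹⁶, -1.82×10⁻¹⁵) N.
|a| = |F|/m = 2.140×10⁻¹⁵/9.109×10⁻³¹ ≈ 2.35×10¹⁵ m/s².

|a| ≈ 2.35×10¹⁵ m/s²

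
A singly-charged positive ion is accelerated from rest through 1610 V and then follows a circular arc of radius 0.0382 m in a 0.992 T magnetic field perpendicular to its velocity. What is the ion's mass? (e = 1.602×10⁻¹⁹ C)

Combine |q|V = ½mv² and r = mv/(|q|B): eliminate v to get m = qB²r²/(2V).
m = (1.602×10⁻¹⁹)(0.992)²(0.0382)²/(2·1610) ≈ 7.14×10⁻²⁶ kg.

m ≈ 7.14×10⁻²⁶ kg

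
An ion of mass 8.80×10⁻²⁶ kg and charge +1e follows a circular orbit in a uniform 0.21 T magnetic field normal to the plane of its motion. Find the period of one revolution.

The cyclotron period depends only on m, q, B: T = 2πm/(|q|B).
T = 2π(8.80×10⁻²⁶)/((1.602×10⁻¹⁹)(0.21)) ≈ 1.6×10⁻⁵ s.

T ≈ 1.6×10⁻⁵ s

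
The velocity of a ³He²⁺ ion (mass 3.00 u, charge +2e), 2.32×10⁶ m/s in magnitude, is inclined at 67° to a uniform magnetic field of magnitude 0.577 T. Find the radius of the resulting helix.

v⊥ = v sinθ = 2.32×10⁶·sin67° ≈ 2.136×10⁶ m/s.
r = m v⊥/(|q|B) = (4.983×10⁻²⁷)(2.136×10⁶)/((3.204×10⁻¹⁹)(0.577)) ≈ 0.0576 m.

r ≈ 0.0576 m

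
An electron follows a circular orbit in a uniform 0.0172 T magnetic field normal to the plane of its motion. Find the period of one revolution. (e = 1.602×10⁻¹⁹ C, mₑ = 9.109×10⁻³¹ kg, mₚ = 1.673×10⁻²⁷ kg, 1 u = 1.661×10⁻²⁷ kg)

The cyclotron period depends only on m, q, B: T = 2πm/(|q|B).
T = 2π(9.109×10⁻³¹)/((1.602×10⁻¹⁹)(0.0172)) ≈ 2.08×10⁻⁹ s.

T ≈ 2.08×10⁻⁹ s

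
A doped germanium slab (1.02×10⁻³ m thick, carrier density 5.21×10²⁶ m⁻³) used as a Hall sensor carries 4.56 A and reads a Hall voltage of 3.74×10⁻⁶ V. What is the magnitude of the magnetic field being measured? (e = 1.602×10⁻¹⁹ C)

From V_H = IB/(n e t), B = V_H n e t / I.
B = (3.74×10⁻⁶)(5.21×10²⁶)(1.602×10⁻¹⁹)(1.02×10⁻³)/4.56 ≈ 0.0698 T.

B ≈ 0.0698 T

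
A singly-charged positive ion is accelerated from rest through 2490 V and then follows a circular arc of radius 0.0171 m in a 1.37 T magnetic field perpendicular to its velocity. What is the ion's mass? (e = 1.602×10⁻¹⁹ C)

Combine |q|V = ½mv² and r = mv/(|q|B): eliminate v to get m = qB²r²/(2V).
m = (1.602×10⁻¹⁹)(1.37)²(0.0171)²/(2·2490) ≈ 1.77×10⁻²⁶ kg.

m ≈ 1.77×10⁻²⁶ kg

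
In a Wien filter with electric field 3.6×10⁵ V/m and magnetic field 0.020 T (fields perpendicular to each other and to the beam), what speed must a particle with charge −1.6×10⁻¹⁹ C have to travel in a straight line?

Straight-line motion ⇒ electric and magnetic forces cancel, so E = vB.
v = E/B = 3.6×10⁵/0.020 = 1.8×10⁷ m/s.

v = 1.8×10⁷ m/s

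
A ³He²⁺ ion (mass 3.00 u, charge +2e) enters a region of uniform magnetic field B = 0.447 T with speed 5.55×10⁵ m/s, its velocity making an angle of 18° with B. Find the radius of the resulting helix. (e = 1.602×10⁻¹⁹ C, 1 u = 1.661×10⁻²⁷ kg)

r ≈ 5.97×10⁻³ m

v⊥ = v sinθ = 5.55×10⁵·sin18° ≈ 1.715×10⁵ m/s.
r = m v⊥/(|q|B) = (4.983×10⁻²⁷)(1.715×10⁵)/((3.204×10⁻¹⁹)(0.447)) ≈ 5.97×10⁻³ m.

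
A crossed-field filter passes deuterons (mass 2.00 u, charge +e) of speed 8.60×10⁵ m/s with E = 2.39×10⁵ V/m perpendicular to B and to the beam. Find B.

B = 0.278 T

Balance of forces in the selector: qE = qvB ⇒ B = E/v.
B = 2.39×10⁵/8.60×10⁵ = 0.278 T.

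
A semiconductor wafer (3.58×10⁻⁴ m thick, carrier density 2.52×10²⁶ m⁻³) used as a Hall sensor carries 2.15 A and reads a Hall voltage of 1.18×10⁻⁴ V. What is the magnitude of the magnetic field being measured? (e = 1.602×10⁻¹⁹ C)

B ≈ 0.793 T

From V_H = IB/(n e t), B = V_H n e t / I.
B = (1.18×10⁻⁴)(2.52×10²⁶)(1.602×10⁻¹⁹)(3.58×10⁻⁴)/2.15 ≈ 0.793 T.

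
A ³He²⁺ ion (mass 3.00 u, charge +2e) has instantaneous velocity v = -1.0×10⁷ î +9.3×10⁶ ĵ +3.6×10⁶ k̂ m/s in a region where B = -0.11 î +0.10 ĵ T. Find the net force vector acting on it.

v×B = (-3.60×10⁵, -3.96×10⁵, 2.30×10⁴) N/C.
F = q v×B = (3.204×10⁻¹⁹ C)·(-3.60×10⁵, -3.96×10⁵, 2.30×10⁴) = (-1.15×10⁻¹³, -1.27×10⁻¹³, 7.37×10⁻¹⁵) N.

F ≈ (-1.15×10⁻¹³, -1.27×10⁻¹³, 7.37×10⁻¹⁵) N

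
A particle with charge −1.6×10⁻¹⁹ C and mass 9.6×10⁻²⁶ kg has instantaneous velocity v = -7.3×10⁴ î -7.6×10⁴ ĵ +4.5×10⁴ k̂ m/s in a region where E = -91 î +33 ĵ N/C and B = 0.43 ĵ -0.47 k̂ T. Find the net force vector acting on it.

F ≈ (-2.60×10⁻¹⁵, 5.48×10⁻¹⁵, 5.02×10⁻¹⁵) N

v×B = (1.64×10⁴, -3.43×10⁴, -3.14×10⁴) N/C.
E + v×B = (1.63×10⁴, -3.43×10⁴, -3.14×10⁴) N/C.
F = q(E + v×B) = (−1.6×10⁻¹⁹ C)·(1.63×10⁴, -3.43×10⁴, -3.14×10⁴) = (-2.60×10⁻¹⁵, 5.48×10⁻¹⁵, 5.02×10⁻¹⁵) N.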